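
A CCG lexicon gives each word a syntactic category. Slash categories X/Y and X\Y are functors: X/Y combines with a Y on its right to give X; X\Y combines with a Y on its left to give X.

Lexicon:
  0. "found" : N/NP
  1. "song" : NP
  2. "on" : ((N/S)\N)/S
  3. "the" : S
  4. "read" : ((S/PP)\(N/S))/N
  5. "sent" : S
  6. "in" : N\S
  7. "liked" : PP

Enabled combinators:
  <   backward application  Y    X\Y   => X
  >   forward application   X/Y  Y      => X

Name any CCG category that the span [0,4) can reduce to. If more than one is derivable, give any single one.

[0,8] S   >
  [0,7] S/PP   <
    [0,4] N/S   <
      [0,2] N   >
        [0,1] "found" : N/NP
        [1,2] "song" : NP
      [2,4] (N/S)\N   >
        [2,3] "on" : ((N/S)\N)/S
        [3,4] "the" : S
    [4,7] (S/PP)\(N/S)   >
      [4,5] "read" : ((S/PP)\(N/S))/N
      [5,7] N   <
        [5,6] "sent" : S
        [6,7] "in" : N\S
  [7,8] "liked" : PP

N/S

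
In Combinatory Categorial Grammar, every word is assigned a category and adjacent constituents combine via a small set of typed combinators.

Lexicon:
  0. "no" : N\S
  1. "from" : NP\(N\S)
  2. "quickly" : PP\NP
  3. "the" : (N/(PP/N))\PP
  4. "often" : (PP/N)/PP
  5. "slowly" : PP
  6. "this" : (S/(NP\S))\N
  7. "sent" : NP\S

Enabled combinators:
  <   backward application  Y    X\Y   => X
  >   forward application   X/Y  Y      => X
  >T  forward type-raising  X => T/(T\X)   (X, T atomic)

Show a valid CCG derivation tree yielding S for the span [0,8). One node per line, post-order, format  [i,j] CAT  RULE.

[0,1] N\S  lex  "no"
[1,2] NP\(N\S)  lex  "from"
[0,2] NP  <  k=1
[2,3] PP\NP  lex  "quickly"
[0,3] PP  <  k=2
[3,4] (N/(PP/N))\PP  lex  "the"
[0,4] N/(PP/N)  <  k=3
[4,5] (PP/N)/PP  lex  "often"
[5,6] PP  lex  "slowly"
[4,6] PP/N  >  k=5
[0,6] N  >  k=4
[6,7] (S/(NP\S))\N  lex  "this"
[0,7] S/(NP\S)  <  k=6
[7,8] NP\S  lex  "sent"
[0,8] S  >  k=7

[0,8] S   >
  [0,7] S/(NP\S)   <
    [0,6] N   >
      [0,4] N/(PP/N)   <
        [0,3] PP   <
          [0,2] NP   <
            [0,1] "no" : N\S
            [1,2] "from" : NP\(N\S)
          [2,3] "quickly" : PP\NP
        [3,4] "the" : (N/(PP/N))\PP
      [4,6] PP/N   >
        [4,5] "often" : (PP/N)/PP
        [5,6] "slowly" : PP
    [6,7] "this" : (S/(NP\S))\N
  [7,8] "sent" : NP\S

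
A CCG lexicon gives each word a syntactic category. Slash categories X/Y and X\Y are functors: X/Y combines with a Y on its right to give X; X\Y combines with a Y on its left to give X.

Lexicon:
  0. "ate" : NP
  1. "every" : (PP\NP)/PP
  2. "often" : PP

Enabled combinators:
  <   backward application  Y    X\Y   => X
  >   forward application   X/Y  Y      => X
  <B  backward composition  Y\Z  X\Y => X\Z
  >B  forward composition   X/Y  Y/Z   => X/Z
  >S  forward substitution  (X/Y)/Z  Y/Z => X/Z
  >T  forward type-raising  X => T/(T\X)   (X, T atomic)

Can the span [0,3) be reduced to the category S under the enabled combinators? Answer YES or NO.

NP (PP\NP)/PP PP
CKY chart[0,3] = {N/(N\PP), NP/(NP\PP), PP, PP/(PP\PP), S/(S\PP)}; S ∉ chart

NO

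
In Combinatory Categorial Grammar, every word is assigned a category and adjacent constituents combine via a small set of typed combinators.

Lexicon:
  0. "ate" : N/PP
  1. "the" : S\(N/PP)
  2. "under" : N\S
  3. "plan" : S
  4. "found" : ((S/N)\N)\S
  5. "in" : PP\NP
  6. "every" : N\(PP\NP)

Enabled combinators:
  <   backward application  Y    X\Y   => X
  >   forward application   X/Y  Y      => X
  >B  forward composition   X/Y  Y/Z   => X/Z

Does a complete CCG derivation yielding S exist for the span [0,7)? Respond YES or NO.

[0,7] S   >
  [0,5] S/N   <
    [0,3] N   <
      [0,2] S   <
        [0,1] "ate" : N/PP
        [1,2] "the" : S\(N/PP)
      [2,3] "under" : N\S
    [3,5] (S/N)\N   <
      [3,4] "plan" : S
      [4,5] "found" : ((S/N)\N)\S
  [5,7] N   <
    [5,6] "in" : PP\NP
    [6,7] "every" : N\(PP\NP)

YES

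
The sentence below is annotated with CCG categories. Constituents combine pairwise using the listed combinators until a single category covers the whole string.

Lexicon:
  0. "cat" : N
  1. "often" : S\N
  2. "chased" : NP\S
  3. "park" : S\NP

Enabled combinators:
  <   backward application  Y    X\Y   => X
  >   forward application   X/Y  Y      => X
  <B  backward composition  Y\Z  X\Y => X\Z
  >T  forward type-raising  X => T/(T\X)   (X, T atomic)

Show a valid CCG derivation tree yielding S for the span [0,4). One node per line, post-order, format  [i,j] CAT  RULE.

[0,1] N  lex  "cat"
[1,2] S\N  lex  "often"
[2,3] NP\S  lex  "chased"
[1,3] NP\N  <B  k=2
[0,3] NP  <  k=1
[3,4] S\NP  lex  "park"
[0,4] S  <  k=3

[0,4] S   <
  [0,3] NP   <
    [0,1] "cat" : N
    [1,3] NP\N   <B
      [1,2] "often" : S\N
      [2,3] "chased" : NP\S
  [3,4] "park" : S\NP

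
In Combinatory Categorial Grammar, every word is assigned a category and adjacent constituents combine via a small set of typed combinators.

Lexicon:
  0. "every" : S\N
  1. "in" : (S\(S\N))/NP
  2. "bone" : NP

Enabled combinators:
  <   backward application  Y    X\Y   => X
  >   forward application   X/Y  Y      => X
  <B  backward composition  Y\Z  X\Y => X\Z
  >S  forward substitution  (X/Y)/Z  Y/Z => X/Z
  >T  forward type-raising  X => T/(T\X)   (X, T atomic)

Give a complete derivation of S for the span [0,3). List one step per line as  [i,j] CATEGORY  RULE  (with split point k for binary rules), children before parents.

[0,3] S   <
  [0,1] "every" : S\N
  [1,3] S\(S\N)   >
    [1,2] "in" : (S\(S\N))/NP
    [2,3] "bone" : NP

[0,1] S\N  lex  "every"
[1,2] (S\(S\N))/NP  lex  "in"
[2,3] NP  lex  "bone"
[1,3] S\(S\N)  >  k=2
[0,3] S  <  k=1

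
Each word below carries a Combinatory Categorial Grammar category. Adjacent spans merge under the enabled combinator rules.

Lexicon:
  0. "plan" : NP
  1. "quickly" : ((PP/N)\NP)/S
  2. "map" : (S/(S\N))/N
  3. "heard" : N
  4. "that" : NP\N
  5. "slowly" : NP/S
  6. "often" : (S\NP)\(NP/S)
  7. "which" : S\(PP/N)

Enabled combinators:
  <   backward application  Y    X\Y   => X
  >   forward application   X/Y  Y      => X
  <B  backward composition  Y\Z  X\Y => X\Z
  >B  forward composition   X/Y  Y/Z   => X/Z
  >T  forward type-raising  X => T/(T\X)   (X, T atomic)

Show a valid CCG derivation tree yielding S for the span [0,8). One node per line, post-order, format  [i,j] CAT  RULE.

[0,1] NP  lex  "plan"
[0,1] S/(S\NP)  >T
[1,2] ((PP/N)\NP)/S  lex  "quickly"
[2,3] (S/(S\N))/N  lex  "map"
[3,4] N  lex  "heard"
[2,4] S/(S\N)  >  k=3
[4,5] NP\N  lex  "that"
[5,6] NP/S  lex  "slowly"
[6,7] (S\NP)\(NP/S)  lex  "often"
[5,7] S\NP  <  k=6
[4,7] S\N  <B  k=5
[2,7] S  >  k=4
[1,7] (PP/N)\NP  >  k=2
[7,8] S\(PP/N)  lex  "which"
[1,8] S\NP  <B  k=7
[0,8] S  >  k=1

[0,8] S   >
  [0,1] S/(S\NP)   >T
    [0,1] "plan" : NP
  [1,8] S\NP   <B
    [1,7] (PP/N)\NP   >
      [1,2] "quickly" : ((PP/N)\NP)/S
      [2,7] S   >
        [2,4] S/(S\N)   >
          [2,3] "map" : (S/(S\N))/N
          [3,4] "heard" : N
        [4,7] S\N   <B
          [4,5] "that" : NP\N
          [5,7] S\NP   <
            [5,6] "slowly" : NP/S
            [6,7] "often" : (S\NP)\(NP/S)
    [7,8] "which" : S\(PP/N)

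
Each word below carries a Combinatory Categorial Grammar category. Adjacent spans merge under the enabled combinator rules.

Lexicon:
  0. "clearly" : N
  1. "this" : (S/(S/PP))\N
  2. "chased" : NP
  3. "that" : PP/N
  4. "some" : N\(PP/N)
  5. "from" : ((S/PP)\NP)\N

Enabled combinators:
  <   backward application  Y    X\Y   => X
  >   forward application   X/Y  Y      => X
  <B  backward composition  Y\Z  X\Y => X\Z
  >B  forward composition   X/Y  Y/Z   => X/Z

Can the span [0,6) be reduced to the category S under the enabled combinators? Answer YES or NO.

[0,6] S   >
  [0,2] S/(S/PP)   <
    [0,1] "clearly" : N
    [1,2] "this" : (S/(S/PP))\N
  [2,6] S/PP   <
    [2,3] "chased" : NP
    [3,6] (S/PP)\NP   <
      [3,5] N   <
        [3,4] "that" : PP/N
        [4,5] "some" : N\(PP/N)
      [5,6] "from" : ((S/PP)\NP)\N

YES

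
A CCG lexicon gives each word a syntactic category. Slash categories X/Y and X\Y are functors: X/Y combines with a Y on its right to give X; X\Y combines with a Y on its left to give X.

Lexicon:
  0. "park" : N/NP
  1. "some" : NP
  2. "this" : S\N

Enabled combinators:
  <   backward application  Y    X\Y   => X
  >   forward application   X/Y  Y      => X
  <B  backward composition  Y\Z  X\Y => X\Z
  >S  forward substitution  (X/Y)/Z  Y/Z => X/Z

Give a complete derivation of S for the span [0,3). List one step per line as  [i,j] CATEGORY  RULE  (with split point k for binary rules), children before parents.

[0,3] S   <
  [0,2] N   >
    [0,1] "park" : N/NP
    [1,2] "some" : NP
  [2,3] "this" : S\N

[0,1] N/NP  lex  "park"
[1,2] NP  lex  "some"
[0,2] N  >  k=1
[2,3] S\N  lex  "this"
[0,3] S  <  k=2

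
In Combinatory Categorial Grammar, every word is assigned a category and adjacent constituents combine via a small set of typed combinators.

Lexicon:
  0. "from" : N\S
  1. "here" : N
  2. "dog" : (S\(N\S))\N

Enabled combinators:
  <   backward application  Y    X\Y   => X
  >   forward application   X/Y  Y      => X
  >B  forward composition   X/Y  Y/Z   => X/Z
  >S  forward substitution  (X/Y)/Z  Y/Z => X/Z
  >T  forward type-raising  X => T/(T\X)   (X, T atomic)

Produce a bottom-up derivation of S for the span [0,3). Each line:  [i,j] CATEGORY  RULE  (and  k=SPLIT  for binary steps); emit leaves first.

[0,3] S   <
  [0,1] "from" : N\S
  [1,3] S\(N\S)   <
    [1,2] "here" : N
    [2,3] "dog" : (S\(N\S))\N

[0,1] N\S  lex  "from"
[1,2] N  lex  "here"
[2,3] (S\(N\S))\N  lex  "dog"
[1,3] S\(N\S)  <  k=2
[0,3] S  <  k=1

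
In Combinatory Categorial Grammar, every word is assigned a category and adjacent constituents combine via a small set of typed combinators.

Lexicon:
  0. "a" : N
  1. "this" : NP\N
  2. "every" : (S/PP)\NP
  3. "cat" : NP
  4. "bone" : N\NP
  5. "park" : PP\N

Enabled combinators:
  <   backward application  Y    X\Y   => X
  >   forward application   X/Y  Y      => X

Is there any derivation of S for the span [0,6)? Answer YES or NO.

[0,6] S   >
  [0,3] S/PP   <
    [0,2] NP   <
      [0,1] "a" : N
      [1,2] "this" : NP\N
    [2,3] "every" : (S/PP)\NP
  [3,6] PP   <
    [3,5] N   <
      [3,4] "cat" : NP
      [4,5] "bone" : N\NP
    [5,6] "park" : PP\N

YES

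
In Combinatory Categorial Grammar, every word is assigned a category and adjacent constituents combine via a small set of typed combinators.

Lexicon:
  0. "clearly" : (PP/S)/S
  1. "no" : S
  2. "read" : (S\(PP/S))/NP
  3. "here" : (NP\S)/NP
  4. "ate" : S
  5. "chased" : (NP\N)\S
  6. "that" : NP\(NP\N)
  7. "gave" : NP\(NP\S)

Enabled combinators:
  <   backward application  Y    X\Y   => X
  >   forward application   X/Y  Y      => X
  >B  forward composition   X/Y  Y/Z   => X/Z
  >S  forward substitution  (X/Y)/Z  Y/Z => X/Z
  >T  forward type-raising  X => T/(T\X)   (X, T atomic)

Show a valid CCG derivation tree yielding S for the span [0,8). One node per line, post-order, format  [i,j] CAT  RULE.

[0,8] S   <
  [0,2] PP/S   >
    [0,1] "clearly" : (PP/S)/S
    [1,2] "no" : S
  [2,8] S\(PP/S)   >
    [2,3] "read" : (S\(PP/S))/NP
    [3,8] NP   <
      [3,7] NP\S   >
        [3,4] "here" : (NP\S)/NP
        [4,7] NP   <
          [4,6] NP\N   <
            [4,5] "ate" : S
            [5,6] "chased" : (NP\N)\S
          [6,7] "that" : NP\(NP\N)
      [7,8] "gave" : NP\(NP\S)

[0,1] (PP/S)/S  lex  "clearly"
[1,2] S  lex  "no"
[0,2] PP/S  >  k=1
[2,3] (S\(PP/S))/NP  lex  "read"
[3,4] (NP\S)/NP  lex  "here"
[4,5] S  lex  "ate"
[5,6] (NP\N)\S  lex  "chased"
[4,6] NP\N  <  k=5
[6,7] NP\(NP\N)  lex  "that"
[4,7] NP  <  k=6
[3,7] NP\S  >  k=4
[7,8] NP\(NP\S)  lex  "gave"
[3,8] NP  <  k=7
[2,8] S\(PP/S)  >  k=3
[0,8] S  <  k=2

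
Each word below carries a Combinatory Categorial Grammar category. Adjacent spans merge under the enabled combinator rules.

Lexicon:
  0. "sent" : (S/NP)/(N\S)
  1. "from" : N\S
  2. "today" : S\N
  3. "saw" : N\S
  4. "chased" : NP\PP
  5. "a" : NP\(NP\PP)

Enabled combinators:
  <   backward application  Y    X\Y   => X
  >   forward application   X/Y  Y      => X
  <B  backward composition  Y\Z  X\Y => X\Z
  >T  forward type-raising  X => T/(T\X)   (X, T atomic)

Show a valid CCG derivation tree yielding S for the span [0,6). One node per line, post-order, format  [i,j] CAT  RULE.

[0,6] S   >
  [0,4] S/NP   >
    [0,1] "sent" : (S/NP)/(N\S)
    [1,4] N\S   <B
      [1,2] "from" : N\S
      [2,4] N\N   <B
        [2,3] "today" : S\N
        [3,4] "saw" : N\S
  [4,6] NP   <
    [4,5] "chased" : NP\PP
    [5,6] "a" : NP\(NP\PP)

[0,1] (S/NP)/(N\S)  lex  "sent"
[1,2] N\S  lex  "from"
[2,3] S\N  lex  "today"
[3,4] N\S  lex  "saw"
[2,4] N\N  <B  k=3
[1,4] N\S  <B  k=2
[0,4] S/NP  >  k=1
[4,5] NP\PP  lex  "chased"
[5,6] NP\(NP\PP)  lex  "a"
[4,6] NP  <  k=5
[0,6] S  >  k=4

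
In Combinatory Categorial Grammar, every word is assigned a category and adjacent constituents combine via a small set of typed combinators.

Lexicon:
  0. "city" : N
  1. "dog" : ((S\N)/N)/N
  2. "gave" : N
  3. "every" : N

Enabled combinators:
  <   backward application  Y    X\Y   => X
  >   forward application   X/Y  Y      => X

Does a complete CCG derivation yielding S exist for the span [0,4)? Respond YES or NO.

[0,4] S   <
  [0,1] "city" : N
  [1,4] S\N   >
    [1,3] (S\N)/N   >
      [1,2] "dog" : ((S\N)/N)/N
      [2,3] "gave" : N
    [3,4] "every" : N

YES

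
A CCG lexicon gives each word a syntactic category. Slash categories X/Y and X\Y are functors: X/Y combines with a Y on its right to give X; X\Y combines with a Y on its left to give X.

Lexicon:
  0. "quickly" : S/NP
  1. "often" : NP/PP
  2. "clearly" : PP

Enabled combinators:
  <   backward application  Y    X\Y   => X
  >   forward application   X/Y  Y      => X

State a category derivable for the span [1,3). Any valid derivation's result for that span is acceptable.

[0,3] S   >
  [0,1] "quickly" : S/NP
  [1,3] NP   >
    [1,2] "often" : NP/PP
    [2,3] "clearly" : PP

NP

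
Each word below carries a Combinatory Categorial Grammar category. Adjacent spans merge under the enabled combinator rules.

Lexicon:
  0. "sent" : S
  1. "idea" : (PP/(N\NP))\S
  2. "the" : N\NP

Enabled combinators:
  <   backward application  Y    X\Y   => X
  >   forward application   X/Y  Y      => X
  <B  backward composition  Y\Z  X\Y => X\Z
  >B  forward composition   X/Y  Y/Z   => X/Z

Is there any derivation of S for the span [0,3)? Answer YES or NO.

NO

S (PP/(N\NP))\S N\NP
CKY chart[0,3] = {PP}; S ∉ chart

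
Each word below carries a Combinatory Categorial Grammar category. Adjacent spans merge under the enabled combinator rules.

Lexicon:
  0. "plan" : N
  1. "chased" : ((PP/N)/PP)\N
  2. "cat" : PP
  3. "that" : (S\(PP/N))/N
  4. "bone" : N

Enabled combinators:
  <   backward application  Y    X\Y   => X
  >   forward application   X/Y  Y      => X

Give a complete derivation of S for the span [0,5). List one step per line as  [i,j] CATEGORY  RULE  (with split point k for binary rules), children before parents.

[0,1] N  lex  "plan"
[1,2] ((PP/N)/PP)\N  lex  "chased"
[0,2] (PP/N)/PP  <  k=1
[2,3] PP  lex  "cat"
[0,3] PP/N  >  k=2
[3,4] (S\(PP/N))/N  lex  "that"
[4,5] N  lex  "bone"
[3,5] S\(PP/N)  >  k=4
[0,5] S  <  k=3

[0,5] S   <
  [0,3] PP/N   >
    [0,2] (PP/N)/PP   <
      [0,1] "plan" : N
      [1,2] "chased" : ((PP/N)/PP)\N
    [2,3] "cat" : PP
  [3,5] S\(PP/N)   >
    [3,4] "that" : (S\(PP/N))/N
    [4,5] "bone" : N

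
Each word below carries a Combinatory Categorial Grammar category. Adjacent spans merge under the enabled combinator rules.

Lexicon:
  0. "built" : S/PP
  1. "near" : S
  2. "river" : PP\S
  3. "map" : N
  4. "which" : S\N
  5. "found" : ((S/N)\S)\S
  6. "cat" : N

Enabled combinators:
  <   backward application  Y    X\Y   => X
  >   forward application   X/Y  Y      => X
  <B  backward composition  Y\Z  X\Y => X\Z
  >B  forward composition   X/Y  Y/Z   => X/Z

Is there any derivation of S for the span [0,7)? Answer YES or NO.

YES

[0,7] S   >
  [0,6] S/N   <
    [0,3] S   >
      [0,1] "built" : S/PP
      [1,3] PP   <
        [1,2] "near" : S
        [2,3] "river" : PP\S
    [3,6] (S/N)\S   <
      [3,5] S   <
        [3,4] "map" : N
        [4,5] "which" : S\N
      [5,6] "found" : ((S/N)\S)\S
  [6,7] "cat" : N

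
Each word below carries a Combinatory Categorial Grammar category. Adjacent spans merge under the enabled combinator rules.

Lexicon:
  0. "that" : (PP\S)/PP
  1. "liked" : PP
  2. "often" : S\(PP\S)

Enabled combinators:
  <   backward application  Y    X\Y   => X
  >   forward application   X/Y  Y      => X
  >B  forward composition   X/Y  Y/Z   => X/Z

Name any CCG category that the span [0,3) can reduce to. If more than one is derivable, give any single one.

[0,3] S   <
  [0,2] PP\S   >
    [0,1] "that" : (PP\S)/PP
    [1,2] "liked" : PP
  [2,3] "often" : S\(PP\S)

S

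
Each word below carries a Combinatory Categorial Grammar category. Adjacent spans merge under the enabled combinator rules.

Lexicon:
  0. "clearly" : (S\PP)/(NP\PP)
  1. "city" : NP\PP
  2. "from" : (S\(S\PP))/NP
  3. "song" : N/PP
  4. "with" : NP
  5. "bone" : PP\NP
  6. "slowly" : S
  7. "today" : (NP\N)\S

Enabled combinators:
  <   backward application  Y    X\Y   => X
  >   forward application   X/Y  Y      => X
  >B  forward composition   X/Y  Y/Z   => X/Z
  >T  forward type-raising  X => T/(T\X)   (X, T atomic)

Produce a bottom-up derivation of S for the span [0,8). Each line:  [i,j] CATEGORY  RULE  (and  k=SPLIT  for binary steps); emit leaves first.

[0,8] S   <
  [0,2] S\PP   >
    [0,1] "clearly" : (S\PP)/(NP\PP)
    [1,2] "city" : NP\PP
  [2,8] S\(S\PP)   >
    [2,3] "from" : (S\(S\PP))/NP
    [3,8] NP   <
      [3,6] N   >
        [3,4] "song" : N/PP
        [4,6] PP   <
          [4,5] "with" : NP
          [5,6] "bone" : PP\NP
      [6,8] NP\N   <
        [6,7] "slowly" : S
        [7,8] "today" : (NP\N)\S

[0,1] (S\PP)/(NP\PP)  lex  "clearly"
[1,2] NP\PP  lex  "city"
[0,2] S\PP  >  k=1
[2,3] (S\(S\PP))/NP  lex  "from"
[3,4] N/PP  lex  "song"
[4,5] NP  lex  "with"
[5,6] PP\NP  lex  "bone"
[4,6] PP  <  k=5
[3,6] N  >  k=4
[6,7] S  lex  "slowly"
[7,8] (NP\N)\S  lex  "today"
[6,8] NP\N  <  k=7
[3,8] NP  <  k=6
[2,8] S\(S\PP)  >  k=3
[0,8] S  <  k=2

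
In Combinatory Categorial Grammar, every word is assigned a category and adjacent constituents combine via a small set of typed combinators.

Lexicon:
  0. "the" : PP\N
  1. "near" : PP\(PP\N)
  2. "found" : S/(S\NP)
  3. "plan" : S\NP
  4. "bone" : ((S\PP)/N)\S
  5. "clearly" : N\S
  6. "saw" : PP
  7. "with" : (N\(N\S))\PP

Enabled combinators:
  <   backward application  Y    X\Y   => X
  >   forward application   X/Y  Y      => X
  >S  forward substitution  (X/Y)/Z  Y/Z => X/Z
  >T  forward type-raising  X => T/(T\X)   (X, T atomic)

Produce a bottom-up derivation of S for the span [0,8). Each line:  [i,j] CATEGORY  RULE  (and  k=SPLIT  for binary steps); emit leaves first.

[0,8] S   <
  [0,2] PP   <
    [0,1] "the" : PP\N
    [1,2] "near" : PP\(PP\N)
  [2,8] S\PP   >
    [2,5] (S\PP)/N   <
      [2,4] S   >
        [2,3] "found" : S/(S\NP)
        [3,4] "plan" : S\NP
      [4,5] "bone" : ((S\PP)/N)\S
    [5,8] N   <
      [5,6] "clearly" : N\S
      [6,8] N\(N\S)   <
        [6,7] "saw" : PP
        [7,8] "with" : (N\(N\S))\PP

[0,1] PP\N  lex  "the"
[1,2] PP\(PP\N)  lex  "near"
[0,2] PP  <  k=1
[2,3] S/(S\NP)  lex  "found"
[3,4] S\NP  lex  "plan"
[2,4] S  >  k=3
[4,5] ((S\PP)/N)\S  lex  "bone"
[2,5] (S\PP)/N  <  k=4
[5,6] N\S  lex  "clearly"
[6,7] PP  lex  "saw"
[7,8] (N\(N\S))\PP  lex  "with"
[6,8] N\(N\S)  <  k=7
[5,8] N  <  k=6
[2,8] S\PP  >  k=5
[0,8] S  <  k=2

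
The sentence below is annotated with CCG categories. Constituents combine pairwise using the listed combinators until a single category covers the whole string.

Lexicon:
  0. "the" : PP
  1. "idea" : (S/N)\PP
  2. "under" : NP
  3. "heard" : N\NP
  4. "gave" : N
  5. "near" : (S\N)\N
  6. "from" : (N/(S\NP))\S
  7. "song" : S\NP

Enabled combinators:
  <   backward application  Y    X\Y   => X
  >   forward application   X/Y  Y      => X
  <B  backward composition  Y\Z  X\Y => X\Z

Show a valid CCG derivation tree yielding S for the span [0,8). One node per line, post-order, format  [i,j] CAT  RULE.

[0,1] PP  lex  "the"
[1,2] (S/N)\PP  lex  "idea"
[0,2] S/N  <  k=1
[2,3] NP  lex  "under"
[3,4] N\NP  lex  "heard"
[2,4] N  <  k=3
[4,5] N  lex  "gave"
[5,6] (S\N)\N  lex  "near"
[4,6] S\N  <  k=5
[2,6] S  <  k=4
[6,7] (N/(S\NP))\S  lex  "from"
[2,7] N/(S\NP)  <  k=6
[7,8] S\NP  lex  "song"
[2,8] N  >  k=7
[0,8] S  >  k=2

[0,8] S   >
  [0,2] S/N   <
    [0,1] "the" : PP
    [1,2] "idea" : (S/N)\PP
  [2,8] N   >
    [2,7] N/(S\NP)   <
      [2,6] S   <
        [2,4] N   <
          [2,3] "under" : NP
          [3,4] "heard" : N\NP
        [4,6] S\N   <
          [4,5] "gave" : N
          [5,6] "near" : (S\N)\N
      [6,7] "from" : (N/(S\NP))\S
    [7,8] "song" : S\NP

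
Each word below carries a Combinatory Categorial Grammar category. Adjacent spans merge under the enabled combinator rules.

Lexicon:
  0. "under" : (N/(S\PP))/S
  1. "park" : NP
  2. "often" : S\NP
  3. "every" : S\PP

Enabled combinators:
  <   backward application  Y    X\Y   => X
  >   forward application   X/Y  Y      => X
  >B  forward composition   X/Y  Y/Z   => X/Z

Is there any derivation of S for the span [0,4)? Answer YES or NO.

(N/(S\PP))/S NP S\NP S\PP
CKY chart[0,4] = {N}; S ∉ chart

NO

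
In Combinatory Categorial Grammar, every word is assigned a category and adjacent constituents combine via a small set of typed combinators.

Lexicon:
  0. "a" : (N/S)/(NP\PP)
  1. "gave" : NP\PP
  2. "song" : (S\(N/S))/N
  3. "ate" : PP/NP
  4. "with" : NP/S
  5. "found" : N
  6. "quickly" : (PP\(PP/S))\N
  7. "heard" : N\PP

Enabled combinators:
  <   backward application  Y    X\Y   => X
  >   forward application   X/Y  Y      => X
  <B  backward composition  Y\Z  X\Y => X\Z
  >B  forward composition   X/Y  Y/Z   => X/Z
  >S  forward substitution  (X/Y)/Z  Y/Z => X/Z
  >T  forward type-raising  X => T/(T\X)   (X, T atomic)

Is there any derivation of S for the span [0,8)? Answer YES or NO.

YES

[0,8] S   <
  [0,2] N/S   >
    [0,1] "a" : (N/S)/(NP\PP)
    [1,2] "gave" : NP\PP
  [2,8] S\(N/S)   >
    [2,3] "song" : (S\(N/S))/N
    [3,8] N   <
      [3,7] PP   <
        [3,5] PP/S   >B
          [3,4] "ate" : PP/NP
          [4,5] "with" : NP/S
        [5,7] PP\(PP/S)   <
          [5,6] "found" : N
          [6,7] "quickly" : (PP\(PP/S))\N
      [7,8] "heard" : N\PP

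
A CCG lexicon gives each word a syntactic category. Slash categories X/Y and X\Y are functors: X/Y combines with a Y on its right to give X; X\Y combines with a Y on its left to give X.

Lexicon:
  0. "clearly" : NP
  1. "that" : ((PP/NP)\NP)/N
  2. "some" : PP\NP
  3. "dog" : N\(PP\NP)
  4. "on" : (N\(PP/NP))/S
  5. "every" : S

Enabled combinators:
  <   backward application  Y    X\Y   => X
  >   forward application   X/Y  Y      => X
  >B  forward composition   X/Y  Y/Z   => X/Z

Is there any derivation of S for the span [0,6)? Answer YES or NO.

NP ((PP/NP)\NP)/N PP\NP N\(PP\NP) (N\(PP/NP))/S S
CKY chart[0,6] = {N}; S ∉ chart

NO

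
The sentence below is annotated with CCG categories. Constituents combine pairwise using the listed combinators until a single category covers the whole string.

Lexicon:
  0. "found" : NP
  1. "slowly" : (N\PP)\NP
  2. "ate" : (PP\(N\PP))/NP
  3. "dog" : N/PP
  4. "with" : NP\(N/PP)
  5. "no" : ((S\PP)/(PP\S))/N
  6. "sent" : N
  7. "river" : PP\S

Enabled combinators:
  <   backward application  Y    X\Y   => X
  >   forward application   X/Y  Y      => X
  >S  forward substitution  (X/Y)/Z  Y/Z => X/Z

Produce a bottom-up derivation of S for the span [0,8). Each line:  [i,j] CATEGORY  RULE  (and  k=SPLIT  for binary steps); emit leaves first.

[0,1] NP  lex  "found"
[1,2] (N\PP)\NP  lex  "slowly"
[0,2] N\PP  <  k=1
[2,3] (PP\(N\PP))/NP  lex  "ate"
[3,4] N/PP  lex  "dog"
[4,5] NP\(N/PP)  lex  "with"
[3,5] NP  <  k=4
[2,5] PP\(N\PP)  >  k=3
[0,5] PP  <  k=2
[5,6] ((S\PP)/(PP\S))/N  lex  "no"
[6,7] N  lex  "sent"
[5,7] (S\PP)/(PP\S)  >  k=6
[7,8] PP\S  lex  "river"
[5,8] S\PP  >  k=7
[0,8] S  <  k=5

[0,8] S   <
  [0,5] PP   <
    [0,2] N\PP   <
      [0,1] "found" : NP
      [1,2] "slowly" : (N\PP)\NP
    [2,5] PP\(N\PP)   >
      [2,3] "ate" : (PP\(N\PP))/NP
      [3,5] NP   <
        [3,4] "dog" : N/PP
        [4,5] "with" : NP\(N/PP)
  [5,8] S\PP   >
    [5,7] (S\PP)/(PP\S)   >
      [5,6] "no" : ((S\PP)/(PP\S))/N
      [6,7] "sent" : N
    [7,8] "river" : PP\S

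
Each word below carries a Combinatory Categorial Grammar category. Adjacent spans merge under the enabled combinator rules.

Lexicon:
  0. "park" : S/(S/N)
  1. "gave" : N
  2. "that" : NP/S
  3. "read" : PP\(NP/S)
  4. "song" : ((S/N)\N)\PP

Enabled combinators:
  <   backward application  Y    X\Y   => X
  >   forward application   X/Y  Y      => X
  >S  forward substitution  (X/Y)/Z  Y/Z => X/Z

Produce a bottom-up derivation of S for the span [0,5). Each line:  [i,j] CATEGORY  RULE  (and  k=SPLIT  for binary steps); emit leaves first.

[0,5] S   >
  [0,1] "park" : S/(S/N)
  [1,5] S/N   <
    [1,2] "gave" : N
    [2,5] (S/N)\N   <
      [2,4] PP   <
        [2,3] "that" : NP/S
        [3,4] "read" : PP\(NP/S)
      [4,5] "song" : ((S/N)\N)\PP

[0,1] S/(S/N)  lex  "park"
[1,2] N  lex  "gave"
[2,3] NP/S  lex  "that"
[3,4] PP\(NP/S)  lex  "read"
[2,4] PP  <  k=3
[4,5] ((S/N)\N)\PP  lex  "song"
[2,5] (S/N)\N  <  k=4
[1,5] S/N  <  k=2
[0,5] S  >  k=1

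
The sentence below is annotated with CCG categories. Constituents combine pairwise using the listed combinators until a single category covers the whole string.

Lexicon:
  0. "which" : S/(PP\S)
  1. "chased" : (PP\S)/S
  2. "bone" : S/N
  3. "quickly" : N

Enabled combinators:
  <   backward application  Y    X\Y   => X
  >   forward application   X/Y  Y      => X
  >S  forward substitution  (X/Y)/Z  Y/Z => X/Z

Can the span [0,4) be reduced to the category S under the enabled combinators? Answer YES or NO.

YES

[0,4] S   >
  [0,1] "which" : S/(PP\S)
  [1,4] PP\S   >
    [1,2] "chased" : (PP\S)/S
    [2,4] S   >
      [2,3] "bone" : S/N
      [3,4] "quickly" : N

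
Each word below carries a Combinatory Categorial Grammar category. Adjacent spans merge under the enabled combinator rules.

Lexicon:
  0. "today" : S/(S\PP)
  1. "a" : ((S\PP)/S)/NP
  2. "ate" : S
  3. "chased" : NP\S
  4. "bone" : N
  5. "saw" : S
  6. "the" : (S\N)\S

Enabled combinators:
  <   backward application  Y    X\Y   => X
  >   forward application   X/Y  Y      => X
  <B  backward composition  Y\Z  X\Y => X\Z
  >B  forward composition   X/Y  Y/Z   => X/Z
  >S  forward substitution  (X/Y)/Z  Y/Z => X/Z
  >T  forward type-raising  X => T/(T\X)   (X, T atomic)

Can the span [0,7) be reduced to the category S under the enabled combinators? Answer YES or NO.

YES

[0,7] S   >
  [0,1] "today" : S/(S\PP)
  [1,7] S\PP   >
    [1,4] (S\PP)/S   >
      [1,2] "a" : ((S\PP)/S)/NP
      [2,4] NP   <
        [2,3] "ate" : S
        [3,4] "chased" : NP\S
    [4,7] S   >
      [4,5] S/(S\N)   >T
        [4,5] "bone" : N
      [5,7] S\N   <
        [5,6] "saw" : S
        [6,7] "the" : (S\N)\S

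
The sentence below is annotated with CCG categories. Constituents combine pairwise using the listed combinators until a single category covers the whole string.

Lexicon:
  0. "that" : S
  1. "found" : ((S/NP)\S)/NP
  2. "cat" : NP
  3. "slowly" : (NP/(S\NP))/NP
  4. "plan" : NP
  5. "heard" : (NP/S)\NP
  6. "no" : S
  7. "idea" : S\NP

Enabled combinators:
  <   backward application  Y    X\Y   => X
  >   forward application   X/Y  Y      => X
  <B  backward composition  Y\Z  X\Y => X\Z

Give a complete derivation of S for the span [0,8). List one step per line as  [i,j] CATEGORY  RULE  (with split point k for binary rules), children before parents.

[0,8] S   >
  [0,3] S/NP   <
    [0,1] "that" : S
    [1,3] (S/NP)\S   >
      [1,2] "found" : ((S/NP)\S)/NP
      [2,3] "cat" : NP
  [3,8] NP   >
    [3,7] NP/(S\NP)   >
      [3,4] "slowly" : (NP/(S\NP))/NP
      [4,7] NP   >
        [4,6] NP/S   <
          [4,5] "plan" : NP
          [5,6] "heard" : (NP/S)\NP
        [6,7] "no" : S
    [7,8] "idea" : S\NP

[0,1] S  lex  "that"
[1,2] ((S/NP)\S)/NP  lex  "found"
[2,3] NP  lex  "cat"
[1,3] (S/NP)\S  >  k=2
[0,3] S/NP  <  k=1
[3,4] (NP/(S\NP))/NP  lex  "slowly"
[4,5] NP  lex  "plan"
[5,6] (NP/S)\NP  lex  "heard"
[4,6] NP/S  <  k=5
[6,7] S  lex  "no"
[4,7] NP  >  k=6
[3,7] NP/(S\NP)  >  k=4
[7,8] S\NP  lex  "idea"
[3,8] NP  >  k=7
[0,8] S  >  k=3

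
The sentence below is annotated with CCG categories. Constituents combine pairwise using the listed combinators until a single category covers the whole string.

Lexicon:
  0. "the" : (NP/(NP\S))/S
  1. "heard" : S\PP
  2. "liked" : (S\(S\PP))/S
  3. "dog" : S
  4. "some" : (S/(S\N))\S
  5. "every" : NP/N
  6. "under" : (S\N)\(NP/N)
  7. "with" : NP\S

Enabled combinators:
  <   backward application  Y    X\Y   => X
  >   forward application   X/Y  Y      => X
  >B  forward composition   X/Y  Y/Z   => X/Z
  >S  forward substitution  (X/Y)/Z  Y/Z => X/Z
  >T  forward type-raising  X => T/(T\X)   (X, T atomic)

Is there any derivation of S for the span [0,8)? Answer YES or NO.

NO

(NP/(NP\S))/S S\PP (S\(S\PP))/S S (S/(S\N))\S NP/N (S\N)\(NP/N) NP\S
CKY chart[0,8] = {(NP/(NP\S))/(S\NP), N/(N\NP), NP, NP/(NP\NP), PP/(PP\NP), S/(S\NP)}; S ∉ chart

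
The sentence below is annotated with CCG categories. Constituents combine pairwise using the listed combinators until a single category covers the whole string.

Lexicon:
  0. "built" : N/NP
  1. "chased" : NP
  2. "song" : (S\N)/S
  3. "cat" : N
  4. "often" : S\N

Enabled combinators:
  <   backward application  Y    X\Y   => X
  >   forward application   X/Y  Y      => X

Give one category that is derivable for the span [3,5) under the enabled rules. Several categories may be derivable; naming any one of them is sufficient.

[0,5] S   <
  [0,2] N   >
    [0,1] "built" : N/NP
    [1,2] "chased" : NP
  [2,5] S\N   >
    [2,3] "song" : (S\N)/S
    [3,5] S   <
      [3,4] "cat" : N
      [4,5] "often" : S\N

S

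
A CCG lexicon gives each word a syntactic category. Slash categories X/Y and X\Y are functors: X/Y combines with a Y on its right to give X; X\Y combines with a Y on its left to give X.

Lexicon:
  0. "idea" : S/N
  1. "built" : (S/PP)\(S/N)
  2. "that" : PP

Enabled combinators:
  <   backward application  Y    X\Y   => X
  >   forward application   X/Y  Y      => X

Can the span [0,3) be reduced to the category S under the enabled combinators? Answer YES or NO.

[0,3] S   >
  [0,2] S/PP   <
    [0,1] "idea" : S/N
    [1,2] "built" : (S/PP)\(S/N)
  [2,3] "that" : PP

YES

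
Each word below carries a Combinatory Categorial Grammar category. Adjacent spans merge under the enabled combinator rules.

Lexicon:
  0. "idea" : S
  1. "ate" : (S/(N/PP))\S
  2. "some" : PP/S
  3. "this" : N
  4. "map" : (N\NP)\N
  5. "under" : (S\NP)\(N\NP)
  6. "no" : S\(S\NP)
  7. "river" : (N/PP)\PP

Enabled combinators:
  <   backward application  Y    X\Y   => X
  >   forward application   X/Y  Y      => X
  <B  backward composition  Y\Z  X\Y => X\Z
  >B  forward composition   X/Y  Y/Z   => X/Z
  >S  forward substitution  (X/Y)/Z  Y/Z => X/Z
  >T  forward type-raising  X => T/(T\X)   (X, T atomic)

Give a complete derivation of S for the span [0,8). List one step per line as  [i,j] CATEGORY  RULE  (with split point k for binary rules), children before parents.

[0,8] S   >
  [0,2] S/(N/PP)   <
    [0,1] "idea" : S
    [1,2] "ate" : (S/(N/PP))\S
  [2,8] N/PP   <
    [2,7] PP   >
      [2,3] "some" : PP/S
      [3,7] S   <
        [3,6] S\NP   <
          [3,5] N\NP   <
            [3,4] "this" : N
            [4,5] "map" : (N\NP)\N
          [5,6] "under" : (S\NP)\(N\NP)
        [6,7] "no" : S\(S\NP)
    [7,8] "river" : (N/PP)\PP

[0,1] S  lex  "idea"
[1,2] (S/(N/PP))\S  lex  "ate"
[0,2] S/(N/PP)  <  k=1
[2,3] PP/S  lex  "some"
[3,4] N  lex  "this"
[4,5] (N\NP)\N  lex  "map"
[3,5] N\NP  <  k=4
[5,6] (S\NP)\(N\NP)  lex  "under"
[3,6] S\NP  <  k=5
[6,7] S\(S\NP)  lex  "no"
[3,7] S  <  k=6
[2,7] PP  >  k=3
[7,8] (N/PP)\PP  lex  "river"
[2,8] N/PP  <  k=7
[0,8] S  >  k=2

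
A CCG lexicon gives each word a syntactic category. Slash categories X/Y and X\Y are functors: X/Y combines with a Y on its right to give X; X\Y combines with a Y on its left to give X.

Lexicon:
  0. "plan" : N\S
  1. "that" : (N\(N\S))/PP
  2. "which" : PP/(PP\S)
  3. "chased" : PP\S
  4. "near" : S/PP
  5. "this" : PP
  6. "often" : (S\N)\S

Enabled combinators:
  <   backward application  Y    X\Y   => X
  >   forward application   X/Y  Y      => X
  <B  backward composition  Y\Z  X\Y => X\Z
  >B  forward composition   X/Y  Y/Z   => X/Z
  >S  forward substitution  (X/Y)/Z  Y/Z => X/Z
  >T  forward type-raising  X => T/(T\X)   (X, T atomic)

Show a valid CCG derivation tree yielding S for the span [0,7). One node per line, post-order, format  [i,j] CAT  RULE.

[0,1] N\S  lex  "plan"
[1,2] (N\(N\S))/PP  lex  "that"
[2,3] PP/(PP\S)  lex  "which"
[3,4] PP\S  lex  "chased"
[2,4] PP  >  k=3
[1,4] N\(N\S)  >  k=2
[0,4] N  <  k=1
[4,5] S/PP  lex  "near"
[5,6] PP  lex  "this"
[4,6] S  >  k=5
[6,7] (S\N)\S  lex  "often"
[4,7] S\N  <  k=6
[0,7] S  <  k=4

[0,7] S   <
  [0,4] N   <
    [0,1] "plan" : N\S
    [1,4] N\(N\S)   >
      [1,2] "that" : (N\(N\S))/PP
      [2,4] PP   >
        [2,3] "which" : PP/(PP\S)
        [3,4] "chased" : PP\S
  [4,7] S\N   <
    [4,6] S   >
      [4,5] "near" : S/PP
      [5,6] "this" : PP
    [6,7] "often" : (S\N)\S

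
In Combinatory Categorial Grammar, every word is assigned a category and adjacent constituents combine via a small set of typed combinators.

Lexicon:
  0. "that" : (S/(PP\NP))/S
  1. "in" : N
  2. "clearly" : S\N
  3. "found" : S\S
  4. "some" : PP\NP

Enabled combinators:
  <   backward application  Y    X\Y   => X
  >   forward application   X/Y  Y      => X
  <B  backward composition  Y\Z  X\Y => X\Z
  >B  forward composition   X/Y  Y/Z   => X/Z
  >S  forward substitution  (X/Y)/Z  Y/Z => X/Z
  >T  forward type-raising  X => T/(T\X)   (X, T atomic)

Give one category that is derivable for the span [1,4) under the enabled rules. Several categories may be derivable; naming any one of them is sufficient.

S

[0,5] S   >
  [0,4] S/(PP\NP)   >
    [0,1] "that" : (S/(PP\NP))/S
    [1,4] S   >
      [1,2] S/(S\N)   >T
        [1,2] "in" : N
      [2,4] S\N   <B
        [2,3] "clearly" : S\N
        [3,4] "found" : S\S
  [4,5] "some" : PP\NP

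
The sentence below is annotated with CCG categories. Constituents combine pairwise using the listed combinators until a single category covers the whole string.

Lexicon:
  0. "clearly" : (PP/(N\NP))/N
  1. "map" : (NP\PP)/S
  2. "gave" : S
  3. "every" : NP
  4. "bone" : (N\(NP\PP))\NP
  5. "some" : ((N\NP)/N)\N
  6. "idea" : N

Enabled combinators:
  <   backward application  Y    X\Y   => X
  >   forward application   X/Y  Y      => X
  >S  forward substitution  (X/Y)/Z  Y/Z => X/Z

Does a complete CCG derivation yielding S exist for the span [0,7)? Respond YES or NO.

NO

(PP/(N\NP))/N (NP\PP)/S S NP (N\(NP\PP))\NP ((N\NP)/N)\N N
CKY chart[0,7] = {PP}; S ∉ chart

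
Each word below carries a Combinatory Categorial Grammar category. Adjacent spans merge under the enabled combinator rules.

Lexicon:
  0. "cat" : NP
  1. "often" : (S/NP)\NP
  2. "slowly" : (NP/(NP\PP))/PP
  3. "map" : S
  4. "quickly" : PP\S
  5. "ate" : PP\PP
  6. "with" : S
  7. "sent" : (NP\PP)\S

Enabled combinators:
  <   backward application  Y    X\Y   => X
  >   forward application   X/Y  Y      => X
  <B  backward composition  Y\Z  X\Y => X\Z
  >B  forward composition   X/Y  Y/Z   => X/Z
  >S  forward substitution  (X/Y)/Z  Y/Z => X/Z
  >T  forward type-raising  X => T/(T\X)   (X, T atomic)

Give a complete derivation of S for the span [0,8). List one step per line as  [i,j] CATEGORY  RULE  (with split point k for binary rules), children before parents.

[0,1] NP  lex  "cat"
[1,2] (S/NP)\NP  lex  "often"
[0,2] S/NP  <  k=1
[2,3] (NP/(NP\PP))/PP  lex  "slowly"
[3,4] S  lex  "map"
[4,5] PP\S  lex  "quickly"
[5,6] PP\PP  lex  "ate"
[4,6] PP\S  <B  k=5
[3,6] PP  <  k=4
[2,6] NP/(NP\PP)  >  k=3
[6,7] S  lex  "with"
[7,8] (NP\PP)\S  lex  "sent"
[6,8] NP\PP  <  k=7
[2,8] NP  >  k=6
[0,8] S  >  k=2

[0,8] S   >
  [0,2] S/NP   <
    [0,1] "cat" : NP
    [1,2] "often" : (S/NP)\NP
  [2,8] NP   >
    [2,6] NP/(NP\PP)   >
      [2,3] "slowly" : (NP/(NP\PP))/PP
      [3,6] PP   <
        [3,4] "map" : S
        [4,6] PP\S   <B
          [4,5] "quickly" : PP\S
          [5,6] "ate" : PP\PP
    [6,8] NP\PP   <
      [6,7] "with" : S
      [7,8] "sent" : (NP\PP)\S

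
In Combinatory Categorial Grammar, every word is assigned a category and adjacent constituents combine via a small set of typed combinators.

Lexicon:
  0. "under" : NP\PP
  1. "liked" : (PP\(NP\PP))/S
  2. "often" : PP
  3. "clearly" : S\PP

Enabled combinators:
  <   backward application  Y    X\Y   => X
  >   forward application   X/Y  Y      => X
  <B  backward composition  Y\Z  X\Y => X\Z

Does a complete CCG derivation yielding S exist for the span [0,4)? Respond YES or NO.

NO

NP\PP (PP\(NP\PP))/S PP S\PP
CKY chart[0,4] = {PP}; S ∉ chart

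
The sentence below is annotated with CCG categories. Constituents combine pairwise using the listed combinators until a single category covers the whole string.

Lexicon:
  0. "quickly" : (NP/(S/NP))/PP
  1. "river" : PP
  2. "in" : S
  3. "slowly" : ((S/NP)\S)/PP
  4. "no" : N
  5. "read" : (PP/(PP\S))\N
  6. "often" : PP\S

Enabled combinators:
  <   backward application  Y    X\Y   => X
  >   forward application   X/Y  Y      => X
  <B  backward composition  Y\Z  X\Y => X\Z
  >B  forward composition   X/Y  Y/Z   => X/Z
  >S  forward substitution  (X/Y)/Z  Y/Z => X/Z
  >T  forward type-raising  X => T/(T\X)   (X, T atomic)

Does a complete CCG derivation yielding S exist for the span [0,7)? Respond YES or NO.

(NP/(S/NP))/PP PP S ((S/NP)\S)/PP N (PP/(PP\S))\N PP\S
CKY chart[0,7] = {N/(N\NP), NP, NP/(NP\NP), PP/(PP\NP), S/(S\NP)}; S ∉ chart

NO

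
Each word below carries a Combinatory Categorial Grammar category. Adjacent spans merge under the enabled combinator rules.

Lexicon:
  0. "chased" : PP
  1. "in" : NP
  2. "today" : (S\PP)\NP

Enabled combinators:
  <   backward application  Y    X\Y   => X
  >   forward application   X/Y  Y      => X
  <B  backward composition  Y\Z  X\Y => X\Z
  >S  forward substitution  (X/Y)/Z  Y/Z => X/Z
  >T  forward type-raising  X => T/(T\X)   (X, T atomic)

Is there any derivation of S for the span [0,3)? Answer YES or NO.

[0,3] S   <
  [0,1] "chased" : PP
  [1,3] S\PP   <
    [1,2] "in" : NP
    [2,3] "today" : (S\PP)\NP

YES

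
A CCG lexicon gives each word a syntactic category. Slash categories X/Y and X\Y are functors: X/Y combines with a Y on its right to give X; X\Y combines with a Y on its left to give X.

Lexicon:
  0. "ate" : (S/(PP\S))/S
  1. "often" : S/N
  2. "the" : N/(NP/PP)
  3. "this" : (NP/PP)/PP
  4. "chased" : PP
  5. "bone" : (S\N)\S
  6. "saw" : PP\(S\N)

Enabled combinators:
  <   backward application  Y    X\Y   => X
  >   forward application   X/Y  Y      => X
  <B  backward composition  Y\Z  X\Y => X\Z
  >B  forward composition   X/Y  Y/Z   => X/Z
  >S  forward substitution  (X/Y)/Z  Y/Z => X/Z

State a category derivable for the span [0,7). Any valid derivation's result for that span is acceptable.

S

[0,7] S   >
  [0,5] S/(PP\S)   >
    [0,1] "ate" : (S/(PP\S))/S
    [1,5] S   >
      [1,2] "often" : S/N
      [2,5] N   >
        [2,3] "the" : N/(NP/PP)
        [3,5] NP/PP   >
          [3,4] "this" : (NP/PP)/PP
          [4,5] "chased" : PP
  [5,7] PP\S   <B
    [5,6] "bone" : (S\N)\S
    [6,7] "saw" : PP\(S\N)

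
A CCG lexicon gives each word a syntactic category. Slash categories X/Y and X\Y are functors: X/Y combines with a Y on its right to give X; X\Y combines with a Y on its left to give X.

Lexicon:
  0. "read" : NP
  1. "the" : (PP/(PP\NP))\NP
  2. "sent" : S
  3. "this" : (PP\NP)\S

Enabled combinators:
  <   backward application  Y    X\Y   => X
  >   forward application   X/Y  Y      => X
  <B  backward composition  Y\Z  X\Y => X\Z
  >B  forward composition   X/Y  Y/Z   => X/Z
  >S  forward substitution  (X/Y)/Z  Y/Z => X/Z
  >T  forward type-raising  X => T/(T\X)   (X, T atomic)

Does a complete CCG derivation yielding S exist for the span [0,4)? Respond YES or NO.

NO

NP (PP/(PP\NP))\NP S (PP\NP)\S
CKY chart[0,4] = {N/(N\PP), NP/(NP\PP), PP, PP/(PP\PP), S/(S\PP)}; S ∉ chart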